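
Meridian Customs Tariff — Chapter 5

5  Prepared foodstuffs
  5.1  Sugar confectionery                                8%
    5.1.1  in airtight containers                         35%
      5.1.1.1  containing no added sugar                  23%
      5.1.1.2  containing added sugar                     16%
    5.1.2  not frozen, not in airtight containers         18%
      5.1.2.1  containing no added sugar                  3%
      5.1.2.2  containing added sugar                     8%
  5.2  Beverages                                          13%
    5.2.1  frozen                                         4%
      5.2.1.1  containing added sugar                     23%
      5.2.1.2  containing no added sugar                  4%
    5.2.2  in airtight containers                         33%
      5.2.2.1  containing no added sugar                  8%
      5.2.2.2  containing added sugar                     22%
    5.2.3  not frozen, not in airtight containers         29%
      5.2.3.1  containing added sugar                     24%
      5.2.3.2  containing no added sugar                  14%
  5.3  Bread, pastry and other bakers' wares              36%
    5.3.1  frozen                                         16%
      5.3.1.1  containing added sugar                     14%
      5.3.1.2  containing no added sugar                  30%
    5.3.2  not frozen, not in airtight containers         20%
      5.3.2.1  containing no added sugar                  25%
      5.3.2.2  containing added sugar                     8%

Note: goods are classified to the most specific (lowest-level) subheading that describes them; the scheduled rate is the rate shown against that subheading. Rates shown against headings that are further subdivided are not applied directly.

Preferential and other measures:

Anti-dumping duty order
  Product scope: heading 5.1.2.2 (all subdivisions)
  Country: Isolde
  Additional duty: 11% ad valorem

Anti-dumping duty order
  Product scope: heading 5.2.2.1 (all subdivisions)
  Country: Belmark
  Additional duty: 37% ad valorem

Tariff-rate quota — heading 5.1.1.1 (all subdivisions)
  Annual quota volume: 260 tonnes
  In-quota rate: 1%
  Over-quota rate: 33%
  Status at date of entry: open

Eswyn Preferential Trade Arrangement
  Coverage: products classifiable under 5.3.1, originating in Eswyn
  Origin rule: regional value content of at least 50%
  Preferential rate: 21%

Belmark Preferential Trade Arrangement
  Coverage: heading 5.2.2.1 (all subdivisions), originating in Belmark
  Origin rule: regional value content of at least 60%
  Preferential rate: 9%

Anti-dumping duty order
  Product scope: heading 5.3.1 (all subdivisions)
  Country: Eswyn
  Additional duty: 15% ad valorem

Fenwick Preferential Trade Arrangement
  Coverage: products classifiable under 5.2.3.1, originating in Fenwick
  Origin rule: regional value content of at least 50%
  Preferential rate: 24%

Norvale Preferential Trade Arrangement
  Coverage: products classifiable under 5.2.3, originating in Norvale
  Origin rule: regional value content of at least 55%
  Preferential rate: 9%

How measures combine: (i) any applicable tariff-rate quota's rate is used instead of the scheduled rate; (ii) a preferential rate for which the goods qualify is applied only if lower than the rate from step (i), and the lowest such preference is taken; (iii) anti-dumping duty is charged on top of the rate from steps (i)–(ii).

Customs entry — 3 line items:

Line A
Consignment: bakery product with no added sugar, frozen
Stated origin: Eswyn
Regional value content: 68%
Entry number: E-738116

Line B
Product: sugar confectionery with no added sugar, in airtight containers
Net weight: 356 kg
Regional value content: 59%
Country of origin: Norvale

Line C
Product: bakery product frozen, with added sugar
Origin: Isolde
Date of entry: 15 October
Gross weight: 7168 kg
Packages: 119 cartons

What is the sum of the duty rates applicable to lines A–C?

51%

Line A: bakery product → 5.3; frozen → 5.3.1; with no added sugar → 5.3.1.2. Scheduled 30%. Eswyn agreement on 5.3.1: RVC ≥ 50% → 21% available; preferential 21%; anti-dumping (Eswyn, 5.3.1): +15%; total 21% + 15% = 36%. → 36%.
Line B: sugar confectionery → 5.1; in airtight containers → 5.1.1; with no added sugar → 5.1.1.1. Scheduled 23%. quota on 5.1.1.1 open → in-quota 1%; Norvale agreement on 5.2.3: 5.1.1.1 not covered. → 1%.
Line C: bakery product → 5.3; frozen → 5.3.1; with added sugar → 5.3.1.1. Scheduled 14%. No special measure applies. → 14%.
Sum: 36% + 1% + 14% = 51%.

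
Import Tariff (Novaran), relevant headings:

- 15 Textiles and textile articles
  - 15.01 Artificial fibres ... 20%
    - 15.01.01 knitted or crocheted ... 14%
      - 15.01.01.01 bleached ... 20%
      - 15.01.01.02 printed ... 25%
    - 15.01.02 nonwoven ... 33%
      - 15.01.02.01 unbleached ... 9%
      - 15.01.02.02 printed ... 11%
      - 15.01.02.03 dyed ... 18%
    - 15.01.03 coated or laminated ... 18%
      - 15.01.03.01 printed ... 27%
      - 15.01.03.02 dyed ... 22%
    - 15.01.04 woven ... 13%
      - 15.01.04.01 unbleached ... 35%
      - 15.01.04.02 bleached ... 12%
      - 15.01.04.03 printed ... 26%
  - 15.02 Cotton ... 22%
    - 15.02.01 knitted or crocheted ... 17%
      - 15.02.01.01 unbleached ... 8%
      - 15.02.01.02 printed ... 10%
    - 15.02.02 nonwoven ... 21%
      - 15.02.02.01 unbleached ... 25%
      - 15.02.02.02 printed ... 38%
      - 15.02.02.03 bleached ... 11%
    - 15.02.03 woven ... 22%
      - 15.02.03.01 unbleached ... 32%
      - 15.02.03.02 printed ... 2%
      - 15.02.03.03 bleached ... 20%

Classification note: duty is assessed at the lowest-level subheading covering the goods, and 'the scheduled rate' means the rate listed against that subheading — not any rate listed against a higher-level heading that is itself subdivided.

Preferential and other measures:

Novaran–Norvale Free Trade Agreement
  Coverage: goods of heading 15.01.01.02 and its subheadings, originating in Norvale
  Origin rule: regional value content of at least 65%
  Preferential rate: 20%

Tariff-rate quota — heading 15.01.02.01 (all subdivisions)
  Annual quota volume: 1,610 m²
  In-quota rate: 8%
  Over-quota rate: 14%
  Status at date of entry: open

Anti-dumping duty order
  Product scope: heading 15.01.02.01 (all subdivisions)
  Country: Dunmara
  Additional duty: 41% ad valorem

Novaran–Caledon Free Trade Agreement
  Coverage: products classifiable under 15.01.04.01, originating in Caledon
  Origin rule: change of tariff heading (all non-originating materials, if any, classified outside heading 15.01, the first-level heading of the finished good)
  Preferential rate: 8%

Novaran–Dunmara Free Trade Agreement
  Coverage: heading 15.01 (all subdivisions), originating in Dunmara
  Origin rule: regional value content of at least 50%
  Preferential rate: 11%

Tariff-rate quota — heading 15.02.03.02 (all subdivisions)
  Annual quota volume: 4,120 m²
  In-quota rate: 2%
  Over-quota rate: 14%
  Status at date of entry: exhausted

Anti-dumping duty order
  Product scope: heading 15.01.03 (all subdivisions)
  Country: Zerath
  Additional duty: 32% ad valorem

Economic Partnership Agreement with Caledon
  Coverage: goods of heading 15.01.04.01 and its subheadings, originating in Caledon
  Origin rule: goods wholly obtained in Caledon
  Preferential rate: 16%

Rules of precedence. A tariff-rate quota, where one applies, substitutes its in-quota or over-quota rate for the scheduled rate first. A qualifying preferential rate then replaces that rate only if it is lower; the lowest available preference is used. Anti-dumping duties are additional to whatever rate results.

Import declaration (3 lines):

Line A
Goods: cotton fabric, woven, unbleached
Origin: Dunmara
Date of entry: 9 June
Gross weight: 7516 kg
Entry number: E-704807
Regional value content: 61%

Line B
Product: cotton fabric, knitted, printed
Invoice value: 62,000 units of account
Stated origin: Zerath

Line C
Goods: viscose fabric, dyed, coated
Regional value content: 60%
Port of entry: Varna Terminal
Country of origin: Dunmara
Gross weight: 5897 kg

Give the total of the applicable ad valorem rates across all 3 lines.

53%

Line A: cotton → 15.02; woven → 15.02.03; unbleached → 15.02.03.01. Scheduled 32%. Dunmara agreement on 15.01: 15.02.03.01 not covered. → 32%.
Line B: cotton → 15.02; knitted → 15.02.01; printed → 15.02.01.02. Scheduled 10%. No special measure applies. → 10%.
Line C: viscose → 15.01; coated → 15.01.03; dyed → 15.01.03.02. Scheduled 22%. Dunmara agreement on 15.01: RVC ≥ 50% → 11% available; preferential 11%. → 11%.
Sum: 32% + 10% + 11% = 53%.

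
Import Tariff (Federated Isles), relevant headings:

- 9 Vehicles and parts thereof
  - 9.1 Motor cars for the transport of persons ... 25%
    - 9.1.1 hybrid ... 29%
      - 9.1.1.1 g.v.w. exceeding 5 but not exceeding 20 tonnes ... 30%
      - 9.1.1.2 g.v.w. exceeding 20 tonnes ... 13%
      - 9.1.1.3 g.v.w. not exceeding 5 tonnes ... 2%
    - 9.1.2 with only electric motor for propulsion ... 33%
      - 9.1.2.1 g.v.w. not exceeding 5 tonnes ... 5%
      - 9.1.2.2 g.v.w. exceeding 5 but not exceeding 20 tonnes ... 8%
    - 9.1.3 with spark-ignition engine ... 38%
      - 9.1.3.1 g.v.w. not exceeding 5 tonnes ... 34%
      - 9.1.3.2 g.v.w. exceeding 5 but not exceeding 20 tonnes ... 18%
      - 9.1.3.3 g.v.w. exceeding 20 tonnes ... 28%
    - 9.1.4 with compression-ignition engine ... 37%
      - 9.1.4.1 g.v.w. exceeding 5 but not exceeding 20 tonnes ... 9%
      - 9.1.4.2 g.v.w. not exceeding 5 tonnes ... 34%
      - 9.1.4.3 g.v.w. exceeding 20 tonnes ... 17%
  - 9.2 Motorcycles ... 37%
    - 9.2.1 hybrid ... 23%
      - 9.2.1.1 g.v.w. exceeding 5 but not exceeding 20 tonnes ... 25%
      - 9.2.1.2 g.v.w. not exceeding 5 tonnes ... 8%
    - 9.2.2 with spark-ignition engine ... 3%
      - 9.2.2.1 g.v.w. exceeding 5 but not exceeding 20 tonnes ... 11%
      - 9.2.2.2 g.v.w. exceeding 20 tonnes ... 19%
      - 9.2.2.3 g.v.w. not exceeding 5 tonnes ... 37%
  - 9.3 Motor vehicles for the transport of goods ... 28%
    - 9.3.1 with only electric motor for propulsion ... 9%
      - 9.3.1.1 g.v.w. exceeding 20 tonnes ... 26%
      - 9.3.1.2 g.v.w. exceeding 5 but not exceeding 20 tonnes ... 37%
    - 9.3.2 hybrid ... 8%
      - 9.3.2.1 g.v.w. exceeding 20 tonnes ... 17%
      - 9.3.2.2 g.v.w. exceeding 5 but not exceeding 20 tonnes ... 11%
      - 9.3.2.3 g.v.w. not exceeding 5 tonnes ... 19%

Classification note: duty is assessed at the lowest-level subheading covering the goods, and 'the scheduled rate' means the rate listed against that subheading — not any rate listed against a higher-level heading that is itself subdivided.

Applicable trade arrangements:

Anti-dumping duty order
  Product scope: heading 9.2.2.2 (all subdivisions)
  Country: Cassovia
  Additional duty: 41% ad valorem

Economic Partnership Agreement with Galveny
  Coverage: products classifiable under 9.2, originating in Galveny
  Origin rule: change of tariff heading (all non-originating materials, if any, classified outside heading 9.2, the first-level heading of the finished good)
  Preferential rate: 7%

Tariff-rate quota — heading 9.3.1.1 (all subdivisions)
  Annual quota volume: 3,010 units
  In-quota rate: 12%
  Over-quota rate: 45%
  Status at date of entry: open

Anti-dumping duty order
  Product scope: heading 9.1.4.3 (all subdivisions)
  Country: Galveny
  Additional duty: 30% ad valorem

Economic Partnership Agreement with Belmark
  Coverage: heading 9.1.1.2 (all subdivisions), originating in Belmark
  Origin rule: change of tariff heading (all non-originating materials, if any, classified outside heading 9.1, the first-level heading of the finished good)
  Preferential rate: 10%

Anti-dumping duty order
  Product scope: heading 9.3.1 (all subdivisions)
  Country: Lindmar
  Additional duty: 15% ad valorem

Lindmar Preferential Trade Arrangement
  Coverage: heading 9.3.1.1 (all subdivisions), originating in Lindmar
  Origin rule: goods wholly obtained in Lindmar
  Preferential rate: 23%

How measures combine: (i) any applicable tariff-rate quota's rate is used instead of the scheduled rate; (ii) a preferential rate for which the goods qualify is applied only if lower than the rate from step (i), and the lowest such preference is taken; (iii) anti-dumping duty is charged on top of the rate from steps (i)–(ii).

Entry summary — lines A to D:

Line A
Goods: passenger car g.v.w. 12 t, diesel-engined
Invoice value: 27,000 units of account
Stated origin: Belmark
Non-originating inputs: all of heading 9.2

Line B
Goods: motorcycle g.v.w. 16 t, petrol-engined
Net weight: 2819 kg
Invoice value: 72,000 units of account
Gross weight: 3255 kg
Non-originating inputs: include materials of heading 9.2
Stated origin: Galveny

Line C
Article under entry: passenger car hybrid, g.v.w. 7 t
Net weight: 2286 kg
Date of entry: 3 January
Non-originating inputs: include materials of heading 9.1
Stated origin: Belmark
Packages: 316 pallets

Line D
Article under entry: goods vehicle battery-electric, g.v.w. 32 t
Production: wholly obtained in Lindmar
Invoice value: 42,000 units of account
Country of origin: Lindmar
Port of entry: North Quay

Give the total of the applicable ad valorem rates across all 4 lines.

77%

Line A: passenger car → 9.1; diesel-engined → 9.1.4; g.v.w. 12 t → 9.1.4.1. Scheduled 9%. Belmark agreement on 9.1.1.2: 9.1.4.1 not covered. → 9%.
Line B: motorcycle → 9.2; petrol-engined → 9.2.2; g.v.w. 16 t → 9.2.2.1. Scheduled 11%. Galveny agreement on 9.2: CTH not met. → 11%.
Line C: passenger car → 9.1; hybrid → 9.1.1; g.v.w. 7 t → 9.1.1.1. Scheduled 30%. Belmark agreement on 9.1.1.2: 9.1.1.1 not covered. → 30%.
Line D: goods vehicle → 9.3; battery-electric → 9.3.1; g.v.w. 32 t → 9.3.1.1. Scheduled 26%. quota on 9.3.1.1 open → in-quota 12%; Lindmar agreement on 9.3.1.1: wholly obtained → 23% available; preference 23% not lower than 12% → no reduction; anti-dumping (Lindmar, 9.3.1): +15%; total 12% + 15% = 27%. → 27%.
Sum: 9% + 11% + 30% + 27% = 77%.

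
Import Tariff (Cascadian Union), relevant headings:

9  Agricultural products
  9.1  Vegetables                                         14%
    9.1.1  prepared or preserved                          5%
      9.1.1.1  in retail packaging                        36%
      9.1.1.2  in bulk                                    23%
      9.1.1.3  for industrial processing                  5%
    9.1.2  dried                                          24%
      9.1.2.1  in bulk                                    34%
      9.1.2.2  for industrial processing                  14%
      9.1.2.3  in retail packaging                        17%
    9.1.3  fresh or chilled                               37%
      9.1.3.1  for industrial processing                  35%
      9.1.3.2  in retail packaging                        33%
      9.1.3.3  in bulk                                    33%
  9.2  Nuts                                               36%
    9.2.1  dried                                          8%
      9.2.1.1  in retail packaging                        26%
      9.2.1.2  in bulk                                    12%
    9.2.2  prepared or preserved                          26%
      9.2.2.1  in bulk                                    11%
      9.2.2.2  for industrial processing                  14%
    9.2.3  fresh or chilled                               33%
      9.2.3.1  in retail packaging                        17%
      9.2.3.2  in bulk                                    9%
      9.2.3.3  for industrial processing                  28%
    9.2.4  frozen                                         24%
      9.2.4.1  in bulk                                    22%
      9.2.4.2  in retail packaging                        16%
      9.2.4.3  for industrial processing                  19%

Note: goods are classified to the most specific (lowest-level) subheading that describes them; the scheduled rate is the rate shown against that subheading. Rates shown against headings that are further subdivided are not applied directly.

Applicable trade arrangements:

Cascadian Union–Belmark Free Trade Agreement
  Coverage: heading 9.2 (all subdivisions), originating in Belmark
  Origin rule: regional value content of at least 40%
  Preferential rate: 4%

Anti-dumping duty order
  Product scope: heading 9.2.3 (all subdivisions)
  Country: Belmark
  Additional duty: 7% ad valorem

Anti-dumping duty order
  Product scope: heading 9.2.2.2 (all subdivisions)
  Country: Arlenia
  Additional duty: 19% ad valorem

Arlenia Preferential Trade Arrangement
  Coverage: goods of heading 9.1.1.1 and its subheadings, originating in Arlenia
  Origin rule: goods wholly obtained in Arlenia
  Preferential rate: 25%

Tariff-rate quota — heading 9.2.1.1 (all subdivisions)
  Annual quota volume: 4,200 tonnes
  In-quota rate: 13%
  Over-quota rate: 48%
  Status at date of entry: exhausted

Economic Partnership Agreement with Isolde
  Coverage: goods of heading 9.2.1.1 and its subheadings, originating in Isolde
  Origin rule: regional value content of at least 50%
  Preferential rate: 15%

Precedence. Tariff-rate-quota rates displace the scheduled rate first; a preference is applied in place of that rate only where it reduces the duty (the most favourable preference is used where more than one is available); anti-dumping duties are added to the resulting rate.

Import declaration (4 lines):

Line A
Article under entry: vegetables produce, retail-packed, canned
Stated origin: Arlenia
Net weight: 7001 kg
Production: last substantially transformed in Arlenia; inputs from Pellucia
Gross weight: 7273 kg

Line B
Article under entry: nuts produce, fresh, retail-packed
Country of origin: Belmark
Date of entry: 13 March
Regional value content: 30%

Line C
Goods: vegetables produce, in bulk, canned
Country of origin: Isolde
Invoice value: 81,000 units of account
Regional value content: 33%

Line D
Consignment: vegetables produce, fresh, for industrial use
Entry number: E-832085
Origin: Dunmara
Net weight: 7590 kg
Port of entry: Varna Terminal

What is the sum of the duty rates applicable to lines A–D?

Line A: vegetables → 9.1; canned → 9.1.1; retail-packed → 9.1.1.1. Scheduled 36%. Arlenia agreement on 9.1.1.1: not wholly obtained. → 36%.
Line B: nuts → 9.2; fresh → 9.2.3; retail-packed → 9.2.3.1. Scheduled 17%. Belmark agreement on 9.2: RVC < 40%; anti-dumping (Belmark, 9.2.3): +7%; total 17% + 7% = 24%. → 24%.
Line C: vegetables → 9.1; canned → 9.1.1; in bulk → 9.1.1.2. Scheduled 23%. Isolde agreement on 9.2.1.1: 9.1.1.2 not covered. → 23%.
Line D: vegetables → 9.1; fresh → 9.1.3; for industrial use → 9.1.3.1. Scheduled 35%. No special measure applies. → 35%.
Sum: 36% + 24% + 23% + 35% = 118%.

118%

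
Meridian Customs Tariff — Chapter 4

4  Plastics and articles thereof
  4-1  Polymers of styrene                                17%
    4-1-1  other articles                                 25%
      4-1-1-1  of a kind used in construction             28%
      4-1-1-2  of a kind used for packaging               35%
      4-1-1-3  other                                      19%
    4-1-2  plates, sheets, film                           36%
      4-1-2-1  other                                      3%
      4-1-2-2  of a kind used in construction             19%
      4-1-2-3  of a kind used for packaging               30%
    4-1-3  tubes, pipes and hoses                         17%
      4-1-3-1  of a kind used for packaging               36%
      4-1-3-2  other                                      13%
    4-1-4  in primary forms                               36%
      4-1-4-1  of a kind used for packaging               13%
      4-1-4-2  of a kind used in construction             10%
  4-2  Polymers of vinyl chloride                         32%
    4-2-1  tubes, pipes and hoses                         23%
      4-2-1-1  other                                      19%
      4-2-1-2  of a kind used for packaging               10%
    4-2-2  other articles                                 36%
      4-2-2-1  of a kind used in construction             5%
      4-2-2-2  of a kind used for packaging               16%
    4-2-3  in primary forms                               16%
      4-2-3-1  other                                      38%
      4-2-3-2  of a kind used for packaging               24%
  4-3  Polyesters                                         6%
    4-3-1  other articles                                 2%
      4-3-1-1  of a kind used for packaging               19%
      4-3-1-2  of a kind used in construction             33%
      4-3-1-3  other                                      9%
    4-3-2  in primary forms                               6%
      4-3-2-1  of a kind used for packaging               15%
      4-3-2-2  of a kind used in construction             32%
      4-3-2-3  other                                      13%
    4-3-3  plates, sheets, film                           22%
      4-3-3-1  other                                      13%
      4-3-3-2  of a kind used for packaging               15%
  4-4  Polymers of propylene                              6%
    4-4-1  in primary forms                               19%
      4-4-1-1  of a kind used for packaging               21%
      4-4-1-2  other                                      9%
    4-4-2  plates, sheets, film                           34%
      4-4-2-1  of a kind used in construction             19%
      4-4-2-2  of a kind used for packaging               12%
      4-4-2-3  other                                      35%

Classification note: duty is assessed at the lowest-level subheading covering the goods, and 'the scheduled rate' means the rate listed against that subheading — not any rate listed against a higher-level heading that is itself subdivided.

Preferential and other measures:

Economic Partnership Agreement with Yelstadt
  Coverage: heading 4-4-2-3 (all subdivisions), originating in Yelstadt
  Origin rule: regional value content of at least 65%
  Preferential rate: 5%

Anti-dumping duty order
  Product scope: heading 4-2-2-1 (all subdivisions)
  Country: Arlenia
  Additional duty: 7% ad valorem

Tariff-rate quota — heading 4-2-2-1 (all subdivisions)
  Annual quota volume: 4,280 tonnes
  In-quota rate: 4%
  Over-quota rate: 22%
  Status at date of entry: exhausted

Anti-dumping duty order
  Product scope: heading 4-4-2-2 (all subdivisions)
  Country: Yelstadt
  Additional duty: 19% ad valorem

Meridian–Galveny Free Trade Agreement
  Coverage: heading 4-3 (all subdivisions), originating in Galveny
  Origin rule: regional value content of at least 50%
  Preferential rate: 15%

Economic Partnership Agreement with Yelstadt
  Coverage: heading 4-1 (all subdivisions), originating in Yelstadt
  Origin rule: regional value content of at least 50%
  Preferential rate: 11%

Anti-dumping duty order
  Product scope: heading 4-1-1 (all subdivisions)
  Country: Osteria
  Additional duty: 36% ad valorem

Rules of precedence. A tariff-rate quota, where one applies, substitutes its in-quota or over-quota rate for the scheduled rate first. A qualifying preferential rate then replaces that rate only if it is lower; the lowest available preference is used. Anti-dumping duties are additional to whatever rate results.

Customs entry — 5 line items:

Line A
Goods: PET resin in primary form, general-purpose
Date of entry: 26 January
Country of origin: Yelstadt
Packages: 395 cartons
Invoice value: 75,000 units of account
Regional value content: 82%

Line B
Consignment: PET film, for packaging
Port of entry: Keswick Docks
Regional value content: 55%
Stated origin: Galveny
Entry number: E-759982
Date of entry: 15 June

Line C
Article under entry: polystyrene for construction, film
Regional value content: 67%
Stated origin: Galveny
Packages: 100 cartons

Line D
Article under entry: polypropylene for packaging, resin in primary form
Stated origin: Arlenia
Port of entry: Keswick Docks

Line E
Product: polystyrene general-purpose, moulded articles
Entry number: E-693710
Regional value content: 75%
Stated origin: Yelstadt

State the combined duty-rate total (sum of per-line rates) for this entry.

79%

Line A: PET → 4-3; resin in primary form → 4-3-2; general-purpose → 4-3-2-3. Scheduled 13%. Yelstadt agreement on 4-4-2-3: 4-3-2-3 not covered; Yelstadt agreement on 4-1: 4-3-2-3 not covered. → 13%.
Line B: PET → 4-3; film → 4-3-3; for packaging → 4-3-3-2. Scheduled 15%. Galveny agreement on 4-3: RVC ≥ 50% → 15% available; preference 15% not lower than 15% → no reduction. → 15%.
Line C: polystyrene → 4-1; film → 4-1-2; for construction → 4-1-2-2. Scheduled 19%. Galveny agreement on 4-3: 4-1-2-2 not covered. → 19%.
Line D: polypropylene → 4-4; resin in primary form → 4-4-1; for packaging → 4-4-1-1. Scheduled 21%. No special measure applies. → 21%.
Line E: polystyrene → 4-1; moulded articles → 4-1-1; general-purpose → 4-1-1-3. Scheduled 19%. Yelstadt agreement on 4-4-2-3: 4-1-1-3 not covered; Yelstadt agreement on 4-1: RVC ≥ 50% → 11% available; preferential 11%. → 11%.
Sum: 13% + 15% + 19% + 21% + 11% = 79%.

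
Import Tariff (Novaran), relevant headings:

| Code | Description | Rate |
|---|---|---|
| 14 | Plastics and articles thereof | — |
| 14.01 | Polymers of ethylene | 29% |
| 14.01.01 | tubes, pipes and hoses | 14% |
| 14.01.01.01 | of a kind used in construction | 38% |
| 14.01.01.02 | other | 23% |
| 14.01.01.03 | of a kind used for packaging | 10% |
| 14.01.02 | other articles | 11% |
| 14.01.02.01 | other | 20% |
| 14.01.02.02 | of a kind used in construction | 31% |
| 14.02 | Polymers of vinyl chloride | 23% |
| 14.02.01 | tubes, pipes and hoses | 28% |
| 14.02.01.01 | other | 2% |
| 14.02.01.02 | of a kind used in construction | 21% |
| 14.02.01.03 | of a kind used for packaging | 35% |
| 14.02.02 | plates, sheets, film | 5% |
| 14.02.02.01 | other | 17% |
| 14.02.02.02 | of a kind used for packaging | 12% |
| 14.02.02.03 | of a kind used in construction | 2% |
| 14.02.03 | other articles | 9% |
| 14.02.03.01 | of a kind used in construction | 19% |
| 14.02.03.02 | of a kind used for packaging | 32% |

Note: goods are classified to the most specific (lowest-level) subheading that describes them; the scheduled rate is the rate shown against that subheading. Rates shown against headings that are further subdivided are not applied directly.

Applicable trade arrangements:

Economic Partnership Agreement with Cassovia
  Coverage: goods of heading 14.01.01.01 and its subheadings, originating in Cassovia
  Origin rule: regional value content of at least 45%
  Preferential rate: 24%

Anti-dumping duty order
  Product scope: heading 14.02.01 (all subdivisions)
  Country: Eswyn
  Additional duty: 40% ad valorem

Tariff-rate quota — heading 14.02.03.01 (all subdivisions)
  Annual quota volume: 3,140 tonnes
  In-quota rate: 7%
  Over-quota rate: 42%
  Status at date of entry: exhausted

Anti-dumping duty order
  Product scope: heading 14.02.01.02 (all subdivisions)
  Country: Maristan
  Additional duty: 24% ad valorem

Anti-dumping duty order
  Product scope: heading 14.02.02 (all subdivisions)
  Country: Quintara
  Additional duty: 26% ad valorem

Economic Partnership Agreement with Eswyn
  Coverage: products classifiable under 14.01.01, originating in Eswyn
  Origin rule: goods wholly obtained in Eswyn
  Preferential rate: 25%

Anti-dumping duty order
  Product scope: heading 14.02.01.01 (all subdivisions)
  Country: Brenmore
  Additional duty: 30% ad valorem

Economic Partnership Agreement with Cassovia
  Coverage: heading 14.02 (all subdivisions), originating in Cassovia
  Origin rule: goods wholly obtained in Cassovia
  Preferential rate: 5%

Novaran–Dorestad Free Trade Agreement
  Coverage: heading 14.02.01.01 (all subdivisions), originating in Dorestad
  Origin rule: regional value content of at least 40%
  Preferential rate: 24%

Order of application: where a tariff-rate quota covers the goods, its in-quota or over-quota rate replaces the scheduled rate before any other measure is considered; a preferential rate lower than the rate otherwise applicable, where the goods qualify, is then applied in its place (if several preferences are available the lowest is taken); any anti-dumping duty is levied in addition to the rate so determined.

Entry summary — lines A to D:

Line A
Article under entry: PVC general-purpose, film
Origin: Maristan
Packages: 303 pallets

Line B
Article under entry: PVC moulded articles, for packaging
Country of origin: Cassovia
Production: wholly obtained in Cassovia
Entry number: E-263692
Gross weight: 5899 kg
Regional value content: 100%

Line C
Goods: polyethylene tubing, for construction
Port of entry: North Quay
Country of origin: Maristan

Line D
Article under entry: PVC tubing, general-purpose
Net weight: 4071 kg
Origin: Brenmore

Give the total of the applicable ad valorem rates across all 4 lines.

Line A: PVC → 14.02; film → 14.02.02; general-purpose → 14.02.02.01. Scheduled 17%. No special measure applies. → 17%.
Line B: PVC → 14.02; moulded articles → 14.02.03; for packaging → 14.02.03.02. Scheduled 32%. Cassovia agreement on 14.01.01.01: 14.02.03.02 not covered; Cassovia agreement on 14.02: wholly obtained → 5% available; preferential 5%. → 5%.
Line C: polyethylene → 14.01; tubing → 14.01.01; for construction → 14.01.01.01. Scheduled 38%. No special measure applies. → 38%.
Line D: PVC → 14.02; tubing → 14.02.01; general-purpose → 14.02.01.01. Scheduled 2%. anti-dumping (Brenmore, 14.02.01.01): +30%; total 2% + 30% = 32%. → 32%.
Sum: 17% + 5% + 38% + 32% = 92%.

92%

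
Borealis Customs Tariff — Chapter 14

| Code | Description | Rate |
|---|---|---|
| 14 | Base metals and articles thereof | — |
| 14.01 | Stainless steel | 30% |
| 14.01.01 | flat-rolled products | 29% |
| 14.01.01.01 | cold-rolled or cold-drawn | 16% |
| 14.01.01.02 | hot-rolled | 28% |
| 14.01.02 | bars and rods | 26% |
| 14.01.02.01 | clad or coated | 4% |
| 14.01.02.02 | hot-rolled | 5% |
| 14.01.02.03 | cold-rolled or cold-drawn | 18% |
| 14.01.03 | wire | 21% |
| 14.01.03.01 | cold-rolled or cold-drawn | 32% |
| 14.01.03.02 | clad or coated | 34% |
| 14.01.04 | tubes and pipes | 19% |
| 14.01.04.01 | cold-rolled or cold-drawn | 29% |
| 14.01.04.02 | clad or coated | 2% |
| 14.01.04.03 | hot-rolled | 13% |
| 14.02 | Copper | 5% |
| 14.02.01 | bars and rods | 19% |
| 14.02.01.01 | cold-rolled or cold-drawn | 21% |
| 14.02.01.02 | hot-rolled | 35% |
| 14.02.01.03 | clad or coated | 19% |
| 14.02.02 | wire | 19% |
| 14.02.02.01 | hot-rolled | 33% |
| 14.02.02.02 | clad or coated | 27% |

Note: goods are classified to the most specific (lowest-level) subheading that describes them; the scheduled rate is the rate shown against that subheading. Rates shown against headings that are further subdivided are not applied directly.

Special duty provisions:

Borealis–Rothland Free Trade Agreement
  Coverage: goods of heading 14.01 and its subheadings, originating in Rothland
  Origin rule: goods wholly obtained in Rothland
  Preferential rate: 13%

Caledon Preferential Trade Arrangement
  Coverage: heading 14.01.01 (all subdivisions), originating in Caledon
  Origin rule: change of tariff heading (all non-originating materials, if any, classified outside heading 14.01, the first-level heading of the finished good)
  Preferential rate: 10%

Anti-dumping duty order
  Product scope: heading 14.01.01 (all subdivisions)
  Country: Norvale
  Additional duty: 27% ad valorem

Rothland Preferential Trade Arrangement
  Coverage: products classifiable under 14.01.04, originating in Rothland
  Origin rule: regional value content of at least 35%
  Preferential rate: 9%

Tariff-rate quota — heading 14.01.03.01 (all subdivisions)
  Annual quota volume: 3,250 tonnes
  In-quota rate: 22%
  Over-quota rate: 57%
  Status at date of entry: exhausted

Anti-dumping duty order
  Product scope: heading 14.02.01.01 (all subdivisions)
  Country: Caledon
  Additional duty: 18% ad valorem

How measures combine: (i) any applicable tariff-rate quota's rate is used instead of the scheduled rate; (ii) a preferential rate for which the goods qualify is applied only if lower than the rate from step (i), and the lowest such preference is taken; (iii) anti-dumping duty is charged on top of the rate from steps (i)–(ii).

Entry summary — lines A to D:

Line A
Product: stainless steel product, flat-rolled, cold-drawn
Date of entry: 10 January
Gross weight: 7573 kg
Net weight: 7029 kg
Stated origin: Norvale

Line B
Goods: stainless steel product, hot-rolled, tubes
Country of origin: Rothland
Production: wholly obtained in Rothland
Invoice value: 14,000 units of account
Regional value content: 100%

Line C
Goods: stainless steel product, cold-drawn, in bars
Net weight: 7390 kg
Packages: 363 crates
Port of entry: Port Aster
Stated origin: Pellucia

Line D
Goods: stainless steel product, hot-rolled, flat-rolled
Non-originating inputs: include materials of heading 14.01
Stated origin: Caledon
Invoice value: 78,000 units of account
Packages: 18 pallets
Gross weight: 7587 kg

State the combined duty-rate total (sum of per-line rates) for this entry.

Line A: stainless steel → 14.01; flat-rolled → 14.01.01; cold-drawn → 14.01.01.01. Scheduled 16%. anti-dumping (Norvale, 14.01.01): +27%; total 16% + 27% = 43%. → 43%.
Line B: stainless steel → 14.01; tubes → 14.01.04; hot-rolled → 14.01.04.03. Scheduled 13%. Rothland agreement on 14.01: wholly obtained → 13% available; Rothland agreement on 14.01.04: RVC ≥ 35% → 9% available; preferential 9%. → 9%.
Line C: stainless steel → 14.01; in bars → 14.01.02; cold-drawn → 14.01.02.03. Scheduled 18%. No special measure applies. → 18%.
Line D: stainless steel → 14.01; flat-rolled → 14.01.01; hot-rolled → 14.01.01.02. Scheduled 28%. Caledon agreement on 14.01.01: CTH not met. → 28%.
Sum: 43% + 9% + 18% + 28% = 98%.

98%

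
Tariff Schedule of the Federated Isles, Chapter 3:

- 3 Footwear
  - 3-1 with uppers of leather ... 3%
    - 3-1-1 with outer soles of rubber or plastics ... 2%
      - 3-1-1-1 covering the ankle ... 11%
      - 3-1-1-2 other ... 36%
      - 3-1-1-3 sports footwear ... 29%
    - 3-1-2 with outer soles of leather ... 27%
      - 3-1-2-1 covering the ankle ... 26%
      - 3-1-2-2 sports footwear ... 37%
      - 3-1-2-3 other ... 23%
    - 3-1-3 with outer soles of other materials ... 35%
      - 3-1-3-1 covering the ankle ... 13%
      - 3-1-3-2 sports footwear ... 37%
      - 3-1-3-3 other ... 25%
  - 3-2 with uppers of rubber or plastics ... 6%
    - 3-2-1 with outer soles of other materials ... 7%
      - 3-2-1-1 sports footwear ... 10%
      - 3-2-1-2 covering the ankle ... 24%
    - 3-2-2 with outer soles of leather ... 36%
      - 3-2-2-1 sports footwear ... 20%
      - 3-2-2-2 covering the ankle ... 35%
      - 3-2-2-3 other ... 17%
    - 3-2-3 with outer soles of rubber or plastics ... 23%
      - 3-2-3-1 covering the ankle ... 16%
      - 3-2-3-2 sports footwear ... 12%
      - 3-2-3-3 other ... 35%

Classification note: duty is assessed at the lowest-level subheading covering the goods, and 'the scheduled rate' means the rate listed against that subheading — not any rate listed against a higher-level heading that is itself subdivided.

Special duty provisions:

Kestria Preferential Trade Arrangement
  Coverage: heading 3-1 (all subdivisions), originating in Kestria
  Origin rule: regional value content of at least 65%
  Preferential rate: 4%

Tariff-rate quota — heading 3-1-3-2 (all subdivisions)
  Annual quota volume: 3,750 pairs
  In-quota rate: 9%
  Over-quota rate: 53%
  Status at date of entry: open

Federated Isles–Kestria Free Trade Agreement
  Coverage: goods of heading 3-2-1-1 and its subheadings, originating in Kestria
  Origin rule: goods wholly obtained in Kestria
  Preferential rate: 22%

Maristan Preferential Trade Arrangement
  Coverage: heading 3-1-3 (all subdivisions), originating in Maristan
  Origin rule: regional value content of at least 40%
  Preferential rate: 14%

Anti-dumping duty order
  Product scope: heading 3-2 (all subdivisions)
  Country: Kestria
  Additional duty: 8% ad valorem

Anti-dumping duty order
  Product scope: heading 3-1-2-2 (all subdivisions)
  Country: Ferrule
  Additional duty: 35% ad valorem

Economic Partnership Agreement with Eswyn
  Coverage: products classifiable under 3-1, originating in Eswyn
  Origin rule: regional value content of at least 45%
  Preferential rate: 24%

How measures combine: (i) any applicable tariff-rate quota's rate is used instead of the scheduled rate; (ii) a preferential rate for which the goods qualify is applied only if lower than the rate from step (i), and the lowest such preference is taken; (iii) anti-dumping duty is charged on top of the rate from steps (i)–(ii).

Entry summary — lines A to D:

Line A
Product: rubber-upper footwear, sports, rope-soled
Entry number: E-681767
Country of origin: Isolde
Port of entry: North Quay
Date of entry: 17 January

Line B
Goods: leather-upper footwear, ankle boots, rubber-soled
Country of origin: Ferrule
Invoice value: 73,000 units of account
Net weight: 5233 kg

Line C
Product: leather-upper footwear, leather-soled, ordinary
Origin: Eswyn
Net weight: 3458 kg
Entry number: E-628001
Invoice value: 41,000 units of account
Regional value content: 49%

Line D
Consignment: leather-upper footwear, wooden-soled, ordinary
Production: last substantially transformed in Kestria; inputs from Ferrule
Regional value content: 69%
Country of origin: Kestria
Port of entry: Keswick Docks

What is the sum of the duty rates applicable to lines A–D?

48%

Line A: rubber-upper → 3-2; rope-soled → 3-2-1; sports → 3-2-1-1. Scheduled 10%. No special measure applies. → 10%.
Line B: leather-upper → 3-1; rubber-soled → 3-1-1; ankle boots → 3-1-1-1. Scheduled 11%. No special measure applies. → 11%.
Line C: leather-upper → 3-1; leather-soled → 3-1-2; ordinary → 3-1-2-3. Scheduled 23%. Eswyn agreement on 3-1: RVC ≥ 45% → 24% available; preference 24% not lower than 23% → no reduction. → 23%.
Line D: leather-upper → 3-1; wooden-soled → 3-1-3; ordinary → 3-1-3-3. Scheduled 25%. Kestria agreement on 3-1: RVC ≥ 65% → 4% available; Kestria agreement on 3-2-1-1: 3-1-3-3 not covered; preferential 4%. → 4%.
Sum: 10% + 11% + 23% + 4% = 48%.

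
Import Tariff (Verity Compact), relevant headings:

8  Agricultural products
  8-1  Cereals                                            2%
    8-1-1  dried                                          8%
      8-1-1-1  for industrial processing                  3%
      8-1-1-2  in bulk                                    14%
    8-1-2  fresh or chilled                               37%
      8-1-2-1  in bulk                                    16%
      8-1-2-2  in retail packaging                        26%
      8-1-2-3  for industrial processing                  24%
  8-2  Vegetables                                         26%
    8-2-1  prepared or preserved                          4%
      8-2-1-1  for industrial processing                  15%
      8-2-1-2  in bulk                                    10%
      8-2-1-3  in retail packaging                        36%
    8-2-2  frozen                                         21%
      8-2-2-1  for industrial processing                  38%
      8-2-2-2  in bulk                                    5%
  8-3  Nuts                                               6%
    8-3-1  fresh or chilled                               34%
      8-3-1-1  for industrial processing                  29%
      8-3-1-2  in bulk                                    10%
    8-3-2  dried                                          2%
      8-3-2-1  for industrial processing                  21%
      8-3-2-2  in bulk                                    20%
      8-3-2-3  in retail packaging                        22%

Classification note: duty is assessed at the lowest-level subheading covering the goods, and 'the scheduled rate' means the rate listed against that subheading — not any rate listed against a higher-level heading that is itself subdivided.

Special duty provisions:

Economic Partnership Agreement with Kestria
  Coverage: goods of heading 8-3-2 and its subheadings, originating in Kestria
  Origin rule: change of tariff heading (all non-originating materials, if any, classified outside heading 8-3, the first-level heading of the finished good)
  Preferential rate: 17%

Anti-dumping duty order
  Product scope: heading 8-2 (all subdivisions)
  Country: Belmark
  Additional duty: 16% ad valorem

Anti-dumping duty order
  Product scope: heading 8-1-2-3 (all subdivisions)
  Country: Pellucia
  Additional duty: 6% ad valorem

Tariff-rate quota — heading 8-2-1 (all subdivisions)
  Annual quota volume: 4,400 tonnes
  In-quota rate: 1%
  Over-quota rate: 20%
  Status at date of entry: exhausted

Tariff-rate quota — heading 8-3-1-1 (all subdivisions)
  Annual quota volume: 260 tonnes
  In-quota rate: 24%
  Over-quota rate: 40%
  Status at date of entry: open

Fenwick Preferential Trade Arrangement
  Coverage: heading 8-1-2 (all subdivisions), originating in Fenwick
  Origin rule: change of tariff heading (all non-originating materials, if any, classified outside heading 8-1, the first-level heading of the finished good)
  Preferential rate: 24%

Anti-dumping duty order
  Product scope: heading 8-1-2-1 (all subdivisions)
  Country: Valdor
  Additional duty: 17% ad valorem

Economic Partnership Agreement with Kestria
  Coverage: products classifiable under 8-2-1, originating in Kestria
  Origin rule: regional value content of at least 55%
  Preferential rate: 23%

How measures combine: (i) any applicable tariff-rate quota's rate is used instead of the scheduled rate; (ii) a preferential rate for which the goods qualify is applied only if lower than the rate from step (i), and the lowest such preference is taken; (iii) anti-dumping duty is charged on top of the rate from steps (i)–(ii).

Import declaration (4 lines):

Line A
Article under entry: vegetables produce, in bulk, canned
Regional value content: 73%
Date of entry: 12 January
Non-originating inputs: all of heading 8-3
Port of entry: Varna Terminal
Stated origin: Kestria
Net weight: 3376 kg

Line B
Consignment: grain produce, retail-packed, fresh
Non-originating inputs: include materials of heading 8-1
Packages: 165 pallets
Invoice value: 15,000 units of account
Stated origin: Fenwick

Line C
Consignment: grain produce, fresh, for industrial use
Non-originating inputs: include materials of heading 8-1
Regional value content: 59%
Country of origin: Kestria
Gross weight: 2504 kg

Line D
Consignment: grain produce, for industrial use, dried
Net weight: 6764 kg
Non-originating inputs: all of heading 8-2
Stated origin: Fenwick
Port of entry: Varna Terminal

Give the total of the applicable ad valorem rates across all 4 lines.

Line A: vegetables → 8-2; canned → 8-2-1; in bulk → 8-2-1-2. Scheduled 10%. quota on 8-2-1 exhausted → over-quota 20%; Kestria agreement on 8-3-2: 8-2-1-2 not covered; Kestria agreement on 8-2-1: RVC ≥ 55% → 23% available; preference 23% not lower than 20% → no reduction. → 20%.
Line B: grain → 8-1; fresh → 8-1-2; retail-packed → 8-1-2-2. Scheduled 26%. Fenwick agreement on 8-1-2: CTH not met. → 26%.
Line C: grain → 8-1; fresh → 8-1-2; for industrial use → 8-1-2-3. Scheduled 24%. Kestria agreement on 8-3-2: 8-1-2-3 not covered; Kestria agreement on 8-2-1: 8-1-2-3 not covered. → 24%.
Line D: grain → 8-1; dried → 8-1-1; for industrial use → 8-1-1-1. Scheduled 3%. Fenwick agreement on 8-1-2: 8-1-1-1 not covered. → 3%.
Sum: 20% + 26% + 24% + 3% = 73%.

73%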